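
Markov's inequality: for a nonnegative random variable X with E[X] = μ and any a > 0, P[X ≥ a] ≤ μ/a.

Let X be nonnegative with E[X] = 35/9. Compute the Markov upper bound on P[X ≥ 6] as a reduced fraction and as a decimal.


μ = E[X] = 35/9, a = 6.
Markov: P[X ≥ 6] ≤ μ/a = (35/9)/6 = 35/54.
Numerically: ≈ 0.64815.
(Since a = 6 > μ = 3.88889, the bound 35/54 is < 1 and informative.)

P[X ≥ 6] ≤ 35/54 ≈ 0.64815.


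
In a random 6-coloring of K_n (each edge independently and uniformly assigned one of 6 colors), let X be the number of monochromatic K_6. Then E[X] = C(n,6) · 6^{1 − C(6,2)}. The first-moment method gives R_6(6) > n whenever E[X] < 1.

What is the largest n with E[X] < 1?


We need C(n, 6) · 6^{1 − 15} < 1, i.e. C(n, 6) < 6^{15 − 1} = 78364164096.
Check values of n near the boundary:
  n = 194: C(194, 6) = 68482017072; 68482017072 < 78364164096? YES
  n = 195: C(195, 6) = 70656049360; 70656049360 < 78364164096? YES
  n = 196: C(196, 6) = 72887293024; 72887293024 < 78364164096? YES
  n = 197: C(197, 6) = 75176946208; 75176946208 < 78364164096? YES
  n = 198: C(198, 6) = 77526225777; 77526225777 < 78364164096? YES
  n = 199: C(199, 6) = 79936367511; 79936367511 < 78364164096? NO
The largest n with C(n, 6) < 78364164096 is n = 198 (where E[X] = 25842075259/26121388032 ≈ 0.98931). Hence R_6(6) > 198, i.e. R_6(6) ≥ 199.

Largest n = 198; hence R_6(6) > 198.


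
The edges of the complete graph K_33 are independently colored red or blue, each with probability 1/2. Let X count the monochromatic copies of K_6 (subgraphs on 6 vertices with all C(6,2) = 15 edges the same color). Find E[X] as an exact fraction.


Let X = Σ_S X_S over the C(33, 6) = 1107568 subsets S of size 6, where X_S = 1 if the K_6 on S is monochromatic.
For a fixed S, the K_6 on S has C(6, 2) = 15 edges. P[all 15 edges red] = (1/2)^15, and likewise for blue, so P[monochromatic] = 2·(1/2)^15 = 2^{1 − 15} = 1/16384.
By linearity of expectation: E[X] = C(33, 6) · 2^{1 − 15} = 1107568 · 1/16384 = 69223/1024.
Numerically: E[X] ≈ 67.600586.

E[X] = C(33,6)·2^(1−C(6,2)) = 69223/1024 ≈ 67.600586.


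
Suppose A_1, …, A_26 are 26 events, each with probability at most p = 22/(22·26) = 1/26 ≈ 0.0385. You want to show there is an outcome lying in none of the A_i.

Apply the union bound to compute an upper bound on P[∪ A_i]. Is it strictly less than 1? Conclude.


Union bound: P[∪_{i=1}^{26} A_i] ≤ Σ_i P[A_i] ≤ 26·p = 26·(1/26) = 1.
Numerically: 1 ≈ 1.0000.
Is 1 < 1? NO.
Since the bound 1 is ≥ 1, the union bound is uninformative here; it does NOT by itself certify existence.

26·p = 1 ≈ 1.0000; existence NOT certified by the union bound.


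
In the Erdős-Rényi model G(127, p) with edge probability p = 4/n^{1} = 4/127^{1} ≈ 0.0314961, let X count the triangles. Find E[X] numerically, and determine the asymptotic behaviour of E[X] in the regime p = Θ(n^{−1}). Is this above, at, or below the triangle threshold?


Number of potential triangles: C(127, 3) = 333375.
Each occurs with probability p³ ≈ (0.0314961)³ ≈ 3.12441570e-05.
By linearity: E[X] = C(127, 3)·p³ ≈ 333375 · 3.12441570e-05 ≈ 10.416021.
Here α = 1, so p = 4/n is exactly at the triangle threshold p ~ 1/n. Asymptotically E[X] → c³/6 = 4³/6 = 32/3 ≈ 10.666667, a bounded constant. In this regime the triangle count is asymptotically Poisson(c³/6).

E[X] ≈ 10.416021; in regime p = Θ(1/n^{1}) E[X] stays bounded (at the triangle threshold p ~ 1/n).


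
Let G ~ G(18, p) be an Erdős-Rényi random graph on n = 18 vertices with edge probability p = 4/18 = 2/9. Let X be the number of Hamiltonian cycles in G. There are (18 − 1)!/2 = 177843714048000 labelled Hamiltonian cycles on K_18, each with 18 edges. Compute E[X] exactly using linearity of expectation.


K_18 has (18 − 1)!/2 = 177843714048000 labelled Hamiltonian cycles.
For each such Hamiltonian cycle H, let X_H = 1 if all 18 edges of H are present in G. Then P[X_H = 1] = p^{18} = (2/9)^{18} = 262144/150094635296999121.
By linearity: E[X] = Σ_H E[X_H] = 177843714048000 · p^{18} = 177843714048000 · 262144/150094635296999121 = 63951526166528000/205891132094649.
Numerically: E[X] ≈ 311.

E[X] = 177843714048000 · (2/9)^{18} = 63951526166528000/205891132094649 ≈ 311.


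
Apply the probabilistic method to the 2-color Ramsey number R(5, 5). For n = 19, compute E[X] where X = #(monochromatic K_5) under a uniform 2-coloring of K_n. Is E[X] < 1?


E[X] = C(19, 5) · 2^{1 − 10} = 11628 · 2^{−9} = 11628/512.
As a reduced fraction: E[X] = 2907/128 ≈ 22.71094.
Is E[X] < 1? NO.
Since E[X] ≥ 1, the first-moment bound is inconclusive at n = 19; it does NOT by itself certify R(5, 5) > 19.

E[X] = 2907/128 ≈ 22.71094; E[X] ≥ 1; first-moment method inconclusive here.


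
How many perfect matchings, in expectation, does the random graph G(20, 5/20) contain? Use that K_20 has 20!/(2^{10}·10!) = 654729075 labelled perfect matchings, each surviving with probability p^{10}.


K_20 has 20!/(2^{10}·10!) = 654729075 labelled perfect matchings.
For each such perfect matching H, let X_H = 1 if all 10 edges of H are present in G. Then P[X_H = 1] = p^{10} = (1/4)^{10} = 1/1048576.
By linearity of expectation: E[X] = Σ_H E[X_H] = 654729075 · p^{10} = 654729075 · 1/1048576 = 654729075/1048576.
Numerically: E[X] ≈ 624.398.

E[X] = 654729075 · (1/4)^{10} = 654729075/1048576 ≈ 624.398.


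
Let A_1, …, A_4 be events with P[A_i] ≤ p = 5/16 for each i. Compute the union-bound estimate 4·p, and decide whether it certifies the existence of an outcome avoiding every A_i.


Union bound: P[∪_{i=1}^{4} A_i] ≤ Σ_i P[A_i] ≤ 4·p = 4·(5/16) = 5/4.
Numerically: 5/4 ≈ 1.2500.
Is 5/4 < 1? NO.
Since the bound 5/4 is ≥ 1, the union bound is uninformative here; it does NOT by itself certify existence.

4·p = 5/4 ≈ 1.2500; existence NOT certified by the union bound.


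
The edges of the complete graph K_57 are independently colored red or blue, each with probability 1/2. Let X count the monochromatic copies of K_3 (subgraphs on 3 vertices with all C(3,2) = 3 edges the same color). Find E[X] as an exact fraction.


Let X = Σ_S X_S over the C(57, 3) = 29260 subsets S of size 3, where X_S = 1 if the K_3 on S is monochromatic.
For a fixed S, the K_3 on S has C(3, 2) = 3 edges. P[all 3 edges red] = (1/2)^3, and likewise for blue, so P[monochromatic] = 2·(1/2)^3 = 2^{1 − 3} = 1/4.
By linearity of expectation: E[X] = C(57, 3) · 2^{1 − 3} = 29260 · 1/4 = 7315.
Numerically: E[X] ≈ 7315.000.

E[X] = C(57,3)·2^(1−C(3,2)) = 7315 ≈ 7315.000.


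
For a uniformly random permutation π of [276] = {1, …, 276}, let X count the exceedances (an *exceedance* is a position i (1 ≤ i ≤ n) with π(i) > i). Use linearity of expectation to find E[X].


Write X = Σ_{i=1}^{276} X_i, where X_i = 1_{π(i) > i}.
For each fixed i, π(i) is uniform over {1, …, 276} (marginal of a uniform permutation), so P[π(i) > i] = (n − i)/n. Summing: Σ_{i=1}^{276} (n − i)/n = (0 + 1 + … + 275)/276 = 276(276 − 1)/(2·276) = (276 − 1)/2.
Hence E[X] = Σ_{i=1}^{276} (276 − i)/276 = 275/2 ≈ 137.500.

E[X] = 275/2 = 137.500.


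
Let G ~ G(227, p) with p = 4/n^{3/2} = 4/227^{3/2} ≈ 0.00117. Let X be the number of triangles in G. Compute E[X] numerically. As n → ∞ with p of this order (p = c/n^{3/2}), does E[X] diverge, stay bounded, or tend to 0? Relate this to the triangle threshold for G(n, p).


Number of potential triangles: C(227, 3) = 1923825.
Each occurs with probability p³ ≈ (0.00117)³ ≈ 1.599792e-09.
By linearity: E[X] = C(227, 3)·p³ ≈ 1923825 · 1.599792e-09 ≈ 0.0031.
Since α = 3/2 > 1, p = c/n^{3/2} = o(1/n) is below the triangle threshold p ~ 1/n. Asymptotically E[X] ~ (c³/6)·n^{3(1−α)} = (4³/6)·n^{-1.5} → 0, so by Markov's inequality G has no triangles w.h.p.

E[X] ≈ 0.0031; in regime p = Θ(1/n^{3/2}) E[X] tends to 0 (below the triangle threshold p ~ 1/n).


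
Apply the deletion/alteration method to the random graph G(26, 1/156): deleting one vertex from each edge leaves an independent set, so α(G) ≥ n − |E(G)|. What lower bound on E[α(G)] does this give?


E[|E(G)|] = C(26, 2)·p = 325 · (1/156) = 25/12.
E[α(G)] ≥ n − E[|E(G)|] = 26 − 25/12 = 287/12.
Numerically: ≈ 23.91667.
(This is only a lower bound; the true E[α(G)] may be larger.)

E[α(G)] ≥ 287/12 ≈ 23.91667.


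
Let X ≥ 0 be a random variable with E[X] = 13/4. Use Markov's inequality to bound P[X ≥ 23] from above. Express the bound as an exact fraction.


μ = E[X] = 13/4, a = 23.
Markov: P[X ≥ 23] ≤ μ/a = (13/4)/23 = 13/92.
Numerically: ≈ 0.1413.
(Since a = 23 > μ = 3.2500, the bound 13/92 is < 1 and informative.)

P[X ≥ 23] ≤ 13/92 ≈ 0.1413.


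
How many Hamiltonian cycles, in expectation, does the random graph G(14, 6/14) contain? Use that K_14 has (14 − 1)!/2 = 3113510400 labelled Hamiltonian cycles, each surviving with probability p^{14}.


K_14 has (14 − 1)!/2 = 3113510400 labelled Hamiltonian cycles.
For each such Hamiltonian cycle H, let X_H = 1 if all 14 edges of H are present in G. Then P[X_H = 1] = p^{14} = (3/7)^{14} = 4782969/678223072849.
Summing the indicators: E[X] = Σ_H E[X_H] = 3113510400 · p^{14} = 3113510400 · 4782969/678223072849 = 2127403389196800/96889010407.
Numerically: E[X] ≈ 2.2e+04.

E[X] = 3113510400 · (3/7)^{14} = 2127403389196800/96889010407 ≈ 2.2e+04.


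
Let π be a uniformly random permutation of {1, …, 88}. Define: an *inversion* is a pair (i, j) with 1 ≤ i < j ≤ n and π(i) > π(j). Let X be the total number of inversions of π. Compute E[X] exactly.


Write X = Σ X_I over the C(88, 2) = 3828 pairs i < j, with X_I the indicator of one inversion.
There are 3828 indicators.
For each fixed pair i < j, the values π(i) and π(j) are two distinct elements of {1, …, 88} in uniformly random order; by symmetry P[π(i) > π(j)] = 1/2.
By linearity: E[X] = 3828 · (1/2) = C(88, 2) · (1/2) = 3828/2 = 1914 ≈ 1914.0000.

E[X] = 1914 = 1914.0000.


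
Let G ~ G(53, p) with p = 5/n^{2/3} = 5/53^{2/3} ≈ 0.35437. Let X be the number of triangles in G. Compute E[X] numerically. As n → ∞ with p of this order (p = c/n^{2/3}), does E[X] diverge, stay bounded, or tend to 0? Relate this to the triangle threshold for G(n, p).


Number of potential triangles: C(53, 3) = 23426.
Each occurs with probability p³ ≈ (0.35437)³ ≈ 4.4499822e-02.
By linearity: E[X] = C(53, 3)·p³ ≈ 23426 · 4.4499822e-02 ≈ 1042.45283.
Since α = 2/3 < 1, p = c/n^{2/3} ≫ 1/n is above the triangle threshold p ~ 1/n. Asymptotically E[X] ~ (c³/6)·n^{3(1−α)} = (5³/6)·n^{1} → ∞; triangles are abundant w.h.p.

E[X] ≈ 1042.45283; in regime p = Θ(1/n^{2/3}) E[X] diverges (above the triangle threshold p ~ 1/n).


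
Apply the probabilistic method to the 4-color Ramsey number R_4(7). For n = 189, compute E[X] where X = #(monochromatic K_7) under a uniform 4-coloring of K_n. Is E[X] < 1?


E[X] = C(189, 7) · 4^{1 − 21} = 1527510868092 · 4^{−20} = 1527510868092/1099511627776.
As a reduced fraction: E[X] = 381877717023/274877906944 ≈ 1.3893.
Is E[X] < 1? NO.
Since E[X] ≥ 1, the first-moment bound is inconclusive at n = 189; it does NOT by itself certify R_4(7) > 189.

E[X] = 381877717023/274877906944 ≈ 1.3893; E[X] ≥ 1; first-moment method inconclusive here.


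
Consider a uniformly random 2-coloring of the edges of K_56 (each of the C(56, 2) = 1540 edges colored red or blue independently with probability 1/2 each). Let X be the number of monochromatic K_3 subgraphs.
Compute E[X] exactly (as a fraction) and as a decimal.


Let X = Σ_S X_S over the C(56, 3) = 27720 subsets S of size 3, where X_S = 1 if the K_3 on S is monochromatic.
For a fixed S, the K_3 on S has C(3, 2) = 3 edges. P[all 3 edges red] = (1/2)^3, and likewise for blue, so P[monochromatic] = 2·(1/2)^3 = 2^{1 − 3} = 1/4.
By linearity: E[X] = C(56, 3) · 2^{1 − 3} = 27720 · 1/4 = 6930.
Numerically: E[X] ≈ 6930.0000.

E[X] = C(56,3)·2^(1−C(3,2)) = 6930 ≈ 6930.0000.


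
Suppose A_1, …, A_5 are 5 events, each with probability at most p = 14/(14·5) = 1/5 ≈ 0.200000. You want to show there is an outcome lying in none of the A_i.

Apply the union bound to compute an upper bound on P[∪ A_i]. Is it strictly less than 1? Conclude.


Union bound: P[∪_{i=1}^{5} A_i] ≤ Σ_i P[A_i] ≤ 5·p = 5·(1/5) = 1.
Numerically: 1 ≈ 1.000000.
Is 1 < 1? NO.
Since the bound 1 is ≥ 1, the union bound is uninformative here; it does NOT by itself certify existence.

5·p = 1 ≈ 1.000000; existence NOT certified by the union bound.


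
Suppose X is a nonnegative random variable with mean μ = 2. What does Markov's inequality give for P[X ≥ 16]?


μ = E[X] = 2, a = 16.
Markov: P[X ≥ 16] ≤ μ/a = (2)/16 = 1/8.
Numerically: ≈ 0.125.
(Since a = 16 > μ = 2.000, the bound 1/8 is < 1 and informative.)

P[X ≥ 16] ≤ 1/8 ≈ 0.125.


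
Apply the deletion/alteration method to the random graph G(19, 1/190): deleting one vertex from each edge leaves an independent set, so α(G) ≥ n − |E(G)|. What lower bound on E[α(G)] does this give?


E[|E(G)|] = C(19, 2)·p = 171 · (1/190) = 9/10.
E[α(G)] ≥ n − E[|E(G)|] = 19 − 9/10 = 181/10.
Numerically: ≈ 18.100.
(This is only a lower bound; the true E[α(G)] may be larger.)

E[α(G)] ≥ 181/10 ≈ 18.100.


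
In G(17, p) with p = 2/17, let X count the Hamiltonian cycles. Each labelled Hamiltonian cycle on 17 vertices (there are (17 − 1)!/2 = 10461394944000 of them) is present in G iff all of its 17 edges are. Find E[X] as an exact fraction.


K_17 has (17 − 1)!/2 = 10461394944000 labelled Hamiltonian cycles.
For each such Hamiltonian cycle H, let X_H = 1 if all 17 edges of H are present in G. Then P[X_H = 1] = p^{17} = (2/17)^{17} = 131072/827240261886336764177.
Summing the indicators: E[X] = Σ_H E[X_H] = 10461394944000 · p^{17} = 10461394944000 · 131072/827240261886336764177 = 1371195958099968000/827240261886336764177.
Numerically: E[X] ≈ 0.00166.

E[X] = 10461394944000 · (2/17)^{17} = 1371195958099968000/827240261886336764177 ≈ 0.00166.


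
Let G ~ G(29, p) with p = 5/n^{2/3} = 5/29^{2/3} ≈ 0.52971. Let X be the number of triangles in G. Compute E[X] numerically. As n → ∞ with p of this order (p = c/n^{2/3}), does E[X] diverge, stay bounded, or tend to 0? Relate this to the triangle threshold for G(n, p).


Number of potential triangles: C(29, 3) = 3654.
Each occurs with probability p³ ≈ (0.52971)³ ≈ 1.48632580e-01.
By linearity: E[X] = C(29, 3)·p³ ≈ 3654 · 1.48632580e-01 ≈ 543.103448.
Since α = 2/3 < 1, p = c/n^{2/3} ≫ 1/n is above the triangle threshold p ~ 1/n. Asymptotically E[X] ~ (c³/6)·n^{3(1−α)} = (5³/6)·n^{1} → ∞; triangles are abundant w.h.p.

E[X] ≈ 543.103448; in regime p = Θ(1/n^{2/3}) E[X] diverges (above the triangle threshold p ~ 1/n).


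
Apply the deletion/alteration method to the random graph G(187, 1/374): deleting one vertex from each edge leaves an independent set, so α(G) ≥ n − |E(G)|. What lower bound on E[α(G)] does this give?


E[|E(G)|] = C(187, 2)·p = 17391 · (1/374) = 93/2.
E[α(G)] ≥ n − E[|E(G)|] = 187 − 93/2 = 281/2.
Numerically: ≈ 140.500.
(This is only a lower bound; the true E[α(G)] may be larger.)

E[α(G)] ≥ 281/2 ≈ 140.500.


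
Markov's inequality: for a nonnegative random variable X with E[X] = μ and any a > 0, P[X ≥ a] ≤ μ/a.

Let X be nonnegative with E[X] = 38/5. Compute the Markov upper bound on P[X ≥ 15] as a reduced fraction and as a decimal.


μ = E[X] = 38/5, a = 15.
Markov: P[X ≥ 15] ≤ μ/a = (38/5)/15 = 38/75.
Numerically: ≈ 0.507.
(Since a = 15 > μ = 7.600, the bound 38/75 is < 1 and informative.)

P[X ≥ 15] ≤ 38/75 ≈ 0.507.


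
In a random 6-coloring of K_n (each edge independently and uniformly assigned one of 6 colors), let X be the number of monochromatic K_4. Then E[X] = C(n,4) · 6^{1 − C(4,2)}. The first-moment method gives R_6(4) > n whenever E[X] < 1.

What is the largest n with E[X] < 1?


We need C(n, 4) · 6^{1 − 6} < 1, i.e. C(n, 4) < 6^{6 − 1} = 7776.
Check values of n near the boundary:
  n = 21: C(21, 4) = 5985; 5985 < 7776? YES
  n = 22: C(22, 4) = 7315; 7315 < 7776? YES
  n = 23: C(23, 4) = 8855; 8855 < 7776? NO
The largest n with C(n, 4) < 7776 is n = 22 (where E[X] = 7315/7776 ≈ 0.9407). Hence R_6(4) > 22, i.e. R_6(4) ≥ 23.

Largest n = 22; hence R_6(4) > 22.


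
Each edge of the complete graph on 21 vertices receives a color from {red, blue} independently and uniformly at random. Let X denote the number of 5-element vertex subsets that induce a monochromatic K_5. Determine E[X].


Let X = Σ_S X_S over the C(21, 5) = 20349 subsets S of size 5, where X_S = 1 if the K_5 on S is monochromatic.
For a fixed S, the K_5 on S has C(5, 2) = 10 edges. P[all 10 edges red] = (1/2)^10, and likewise for blue, so P[monochromatic] = 2·(1/2)^10 = 2^{1 − 10} = 1/512.
Summing: E[X] = C(21, 5) · 2^{1 − 10} = 20349 · 1/512 = 20349/512.
Numerically: E[X] ≈ 39.74414.

E[X] = C(21,5)·2^(1−C(5,2)) = 20349/512 ≈ 39.74414.


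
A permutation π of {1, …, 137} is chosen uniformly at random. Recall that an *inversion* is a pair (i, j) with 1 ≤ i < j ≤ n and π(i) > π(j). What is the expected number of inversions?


Write X = Σ X_I over the C(137, 2) = 9316 pairs i < j, with X_I the indicator of one inversion.
There are 9316 indicators.
For each fixed pair i < j, the values π(i) and π(j) are two distinct elements of {1, …, 137} in uniformly random order; by symmetry P[π(i) > π(j)] = 1/2.
By linearity: E[X] = 9316 · (1/2) = C(137, 2) · (1/2) = 9316/2 = 4658 ≈ 4658.000.

E[X] = 4658 = 4658.000.


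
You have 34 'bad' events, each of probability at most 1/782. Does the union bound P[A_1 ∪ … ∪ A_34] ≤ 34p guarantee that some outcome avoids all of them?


Union bound: P[∪_{i=1}^{34} A_i] ≤ Σ_i P[A_i] ≤ 34·p = 34·(1/782) = 1/23.
Numerically: 1/23 ≈ 0.0434783.
Is 1/23 < 1? YES.
Since P[∪ A_i] ≤ 1/23 < 1, the complement has P[∩ A_i^c] ≥ 1 − 1/23 = 22/23 > 0, so some outcome avoids every A_i.

34·p = 1/23 ≈ 0.0434783; existence CERTIFIED by the union bound.


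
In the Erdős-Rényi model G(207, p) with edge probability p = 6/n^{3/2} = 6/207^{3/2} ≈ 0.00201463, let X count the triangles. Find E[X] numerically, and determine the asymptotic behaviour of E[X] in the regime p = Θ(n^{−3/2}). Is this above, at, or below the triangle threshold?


Number of potential triangles: C(207, 3) = 1456935.
Each occurs with probability p³ ≈ (0.00201463)³ ≈ 8.17687195e-09.
By linearity: E[X] = C(207, 3)·p³ ≈ 1456935 · 8.17687195e-09 ≈ 0.011913.
Since α = 3/2 > 1, p = c/n^{3/2} = o(1/n) is below the triangle threshold p ~ 1/n. Asymptotically E[X] ~ (c³/6)·n^{3(1−α)} = (6³/6)·n^{-1.5} → 0, so by Markov's inequality G has no triangles w.h.p.

E[X] ≈ 0.011913; in regime p = Θ(1/n^{3/2}) E[X] tends to 0 (below the triangle threshold p ~ 1/n).


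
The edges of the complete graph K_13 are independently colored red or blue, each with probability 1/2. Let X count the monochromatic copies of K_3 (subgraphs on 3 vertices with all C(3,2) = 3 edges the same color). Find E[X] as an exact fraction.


Let X = Σ_S X_S over the C(13, 3) = 286 subsets S of size 3, where X_S = 1 if the K_3 on S is monochromatic.
For a fixed S, the K_3 on S has C(3, 2) = 3 edges. P[all 3 edges red] = (1/2)^3, and likewise for blue, so P[monochromatic] = 2·(1/2)^3 = 2^{1 − 3} = 1/4.
By linearity of expectation: E[X] = C(13, 3) · 2^{1 − 3} = 286 · 1/4 = 143/2.
Numerically: E[X] ≈ 71.500.

E[X] = C(13,3)·2^(1−C(3,2)) = 143/2 ≈ 71.500.


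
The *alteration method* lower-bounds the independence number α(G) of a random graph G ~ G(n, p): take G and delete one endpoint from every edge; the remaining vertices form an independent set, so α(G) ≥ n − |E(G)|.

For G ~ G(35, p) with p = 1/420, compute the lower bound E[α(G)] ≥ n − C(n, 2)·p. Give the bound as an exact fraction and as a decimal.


E[|E(G)|] = C(35, 2)·p = 595 · (1/420) = 17/12.
E[α(G)] ≥ n − E[|E(G)|] = 35 − 17/12 = 403/12.
Numerically: ≈ 33.5833.
(This is only a lower bound; the true E[α(G)] may be larger.)

E[α(G)] ≥ 403/12 ≈ 33.5833.


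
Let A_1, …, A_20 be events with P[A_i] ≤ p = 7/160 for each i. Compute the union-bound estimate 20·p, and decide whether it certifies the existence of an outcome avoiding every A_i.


Union bound: P[∪_{i=1}^{20} A_i] ≤ Σ_i P[A_i] ≤ 20·p = 20·(7/160) = 7/8.
Numerically: 7/8 ≈ 0.875.
Is 7/8 < 1? YES.
Since P[∪ A_i] ≤ 7/8 < 1, the complement has P[∩ A_i^c] ≥ 1 − 7/8 = 1/8 > 0, so some outcome avoids every A_i.

20·p = 7/8 ≈ 0.875; existence CERTIFIED by the union bound.


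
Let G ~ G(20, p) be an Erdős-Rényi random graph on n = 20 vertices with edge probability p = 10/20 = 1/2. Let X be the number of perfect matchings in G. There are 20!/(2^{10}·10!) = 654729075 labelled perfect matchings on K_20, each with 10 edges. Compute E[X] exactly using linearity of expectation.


K_20 has 20!/(2^{10}·10!) = 654729075 labelled perfect matchings.
For each such perfect matching H, let X_H = 1 if all 10 edges of H are present in G. Then P[X_H = 1] = p^{10} = (1/2)^{10} = 1/1024.
Summing the indicators: E[X] = Σ_H E[X_H] = 654729075 · p^{10} = 654729075 · 1/1024 = 654729075/1024.
Numerically: E[X] ≈ 639384.

E[X] = 654729075 · (1/2)^{10} = 654729075/1024 ≈ 639384.


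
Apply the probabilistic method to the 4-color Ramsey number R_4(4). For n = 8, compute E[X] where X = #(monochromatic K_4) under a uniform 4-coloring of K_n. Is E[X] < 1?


E[X] = C(8, 4) · 4^{1 − 6} = 70 · 4^{−5} = 70/1024.
As a reduced fraction: E[X] = 35/512 ≈ 0.06836.
Is E[X] < 1? YES.
Since E[X] < 1, there exists a 4-coloring of K_{8} with no monochromatic K_4; hence R_4(4) > 8.

E[X] = 35/512 ≈ 0.06836; E[X] < 1, so R_4(4) > 8.


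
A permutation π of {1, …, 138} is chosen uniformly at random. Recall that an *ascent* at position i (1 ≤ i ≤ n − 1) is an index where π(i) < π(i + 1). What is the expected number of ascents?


Write X = Σ X_I over i = 1, …, 137, with X_I the indicator of one ascent.
There are 137 indicators.
For each fixed i, the pair (π(i), π(i+1)) is a uniformly random ordered pair of distinct values from {1, …, 138}; by symmetry P[π(i) < π(i+1)] = 1/2.
By linearity: E[X] = 137 · (1/2) = (138 − 1) · (1/2) = 137/2 ≈ 68.500000.

E[X] = 137/2 = 68.500000.


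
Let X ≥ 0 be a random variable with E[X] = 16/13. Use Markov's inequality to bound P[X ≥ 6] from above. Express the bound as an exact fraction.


μ = E[X] = 16/13, a = 6.
Markov: P[X ≥ 6] ≤ μ/a = (16/13)/6 = 8/39.
Numerically: ≈ 0.205128.
(Since a = 6 > μ = 1.230769, the bound 8/39 is < 1 and informative.)

P[X ≥ 6] ≤ 8/39 ≈ 0.205128.


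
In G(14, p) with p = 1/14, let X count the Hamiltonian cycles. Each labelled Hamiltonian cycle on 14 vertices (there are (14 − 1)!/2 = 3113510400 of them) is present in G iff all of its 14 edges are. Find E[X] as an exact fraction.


K_14 has (14 − 1)!/2 = 3113510400 labelled Hamiltonian cycles.
For each such Hamiltonian cycle H, let X_H = 1 if all 14 edges of H are present in G. Then P[X_H = 1] = p^{14} = (1/14)^{14} = 1/11112006825558016.
By linearity: E[X] = Σ_H E[X_H] = 3113510400 · p^{14} = 3113510400 · 1/11112006825558016 = 868725/3100448333024.
Numerically: E[X] ≈ 2.8019e-07.

E[X] = 3113510400 · (1/14)^{14} = 868725/3100448333024 ≈ 2.8019e-07.


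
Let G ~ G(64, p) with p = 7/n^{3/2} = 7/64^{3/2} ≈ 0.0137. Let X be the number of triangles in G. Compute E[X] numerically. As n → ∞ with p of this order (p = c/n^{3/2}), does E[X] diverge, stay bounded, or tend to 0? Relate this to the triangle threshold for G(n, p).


Number of potential triangles: C(64, 3) = 41664.
Each occurs with probability p³ ≈ (0.0137)³ ≈ 2.55555e-06.
By linearity: E[X] = C(64, 3)·p³ ≈ 41664 · 2.55555e-06 ≈ 0.106.
Since α = 3/2 > 1, p = c/n^{3/2} = o(1/n) is below the triangle threshold p ~ 1/n. Asymptotically E[X] ~ (c³/6)·n^{3(1−α)} = (7³/6)·n^{-1.5} → 0, so by Markov's inequality G has no triangles w.h.p.

E[X] ≈ 0.106; in regime p = Θ(1/n^{3/2}) E[X] tends to 0 (below the triangle threshold p ~ 1/n).


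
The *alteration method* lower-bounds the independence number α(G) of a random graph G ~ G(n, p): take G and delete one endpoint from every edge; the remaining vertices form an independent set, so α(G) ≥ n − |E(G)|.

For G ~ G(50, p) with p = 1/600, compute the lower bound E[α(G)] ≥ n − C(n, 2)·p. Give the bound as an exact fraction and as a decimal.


E[|E(G)|] = C(50, 2)·p = 1225 · (1/600) = 49/24.
E[α(G)] ≥ n − E[|E(G)|] = 50 − 49/24 = 1151/24.
Numerically: ≈ 47.9583.
(This is only a lower bound; the true E[α(G)] may be larger.)

E[α(G)] ≥ 1151/24 ≈ 47.9583.


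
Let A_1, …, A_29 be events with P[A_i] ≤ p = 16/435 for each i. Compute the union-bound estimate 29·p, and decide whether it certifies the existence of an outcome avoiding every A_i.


Union bound: P[∪_{i=1}^{29} A_i] ≤ Σ_i P[A_i] ≤ 29·p = 29·(16/435) = 16/15.
Numerically: 16/15 ≈ 1.066667.
Is 16/15 < 1? NO.
Since the bound 16/15 is ≥ 1, the union bound is uninformative here; it does NOT by itself certify existence.

29·p = 16/15 ≈ 1.066667; existence NOT certified by the union bound.


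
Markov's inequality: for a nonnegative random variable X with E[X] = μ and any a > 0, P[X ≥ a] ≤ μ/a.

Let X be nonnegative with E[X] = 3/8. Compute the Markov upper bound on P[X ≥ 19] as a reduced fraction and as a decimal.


μ = E[X] = 3/8, a = 19.
Markov: P[X ≥ 19] ≤ μ/a = (3/8)/19 = 3/152.
Numerically: ≈ 0.01974.
(Since a = 19 > μ = 0.37500, the bound 3/152 is < 1 and informative.)

P[X ≥ 19] ≤ 3/152 ≈ 0.01974.


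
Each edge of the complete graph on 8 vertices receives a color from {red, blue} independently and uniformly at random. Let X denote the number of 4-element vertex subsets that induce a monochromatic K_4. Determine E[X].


Let X = Σ_S X_S over the C(8, 4) = 70 subsets S of size 4, where X_S = 1 if the K_4 on S is monochromatic.
For a fixed S, the K_4 on S has C(4, 2) = 6 edges. P[all 6 edges red] = (1/2)^6, and likewise for blue, so P[monochromatic] = 2·(1/2)^6 = 2^{1 − 6} = 1/32.
Summing: E[X] = C(8, 4) · 2^{1 − 6} = 70 · 1/32 = 35/16.
Numerically: E[X] ≈ 2.188.

E[X] = C(8,4)·2^(1−C(4,2)) = 35/16 ≈ 2.188.


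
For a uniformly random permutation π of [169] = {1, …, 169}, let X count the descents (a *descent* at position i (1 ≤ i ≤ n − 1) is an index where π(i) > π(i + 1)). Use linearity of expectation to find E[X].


Write X = Σ X_I over i = 1, …, 168, with X_I the indicator of one descent.
There are 168 indicators.
For each fixed i, the pair (π(i), π(i+1)) is a uniformly random ordered pair of distinct values from {1, …, 169}; by symmetry P[π(i) > π(i+1)] = 1/2.
By linearity: E[X] = 168 · (1/2) = (169 − 1) · (1/2) = 84 ≈ 84.000000.

E[X] = 84 = 84.000000.


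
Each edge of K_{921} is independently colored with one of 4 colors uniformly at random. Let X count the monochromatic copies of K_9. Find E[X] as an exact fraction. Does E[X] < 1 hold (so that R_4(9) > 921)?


E[X] = C(921, 9) · 4^{1 − 36} = 1263413444025789313455 · 4^{−35} = 1263413444025789313455/1180591620717411303424.
As a reduced fraction: E[X] = 1263413444025789313455/1180591620717411303424 ≈ 1.0701528.
Is E[X] < 1? NO.
Since E[X] ≥ 1, the first-moment bound is inconclusive at n = 921; it does NOT by itself certify R_4(9) > 921.

E[X] = 1263413444025789313455/1180591620717411303424 ≈ 1.0701528; E[X] ≥ 1; first-moment method inconclusive here.


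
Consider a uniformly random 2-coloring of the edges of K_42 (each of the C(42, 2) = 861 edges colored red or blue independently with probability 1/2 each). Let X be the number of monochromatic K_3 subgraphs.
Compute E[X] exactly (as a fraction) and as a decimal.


Let X = Σ_S X_S over the C(42, 3) = 11480 subsets S of size 3, where X_S = 1 if the K_3 on S is monochromatic.
For a fixed S, the K_3 on S has C(3, 2) = 3 edges. P[all 3 edges red] = (1/2)^3, and likewise for blue, so P[monochromatic] = 2·(1/2)^3 = 2^{1 − 3} = 1/4.
By linearity of expectation: E[X] = C(42, 3) · 2^{1 − 3} = 11480 · 1/4 = 2870.
Numerically: E[X] ≈ 2870.0000.

E[X] = C(42,3)·2^(1−C(3,2)) = 2870 ≈ 2870.0000.


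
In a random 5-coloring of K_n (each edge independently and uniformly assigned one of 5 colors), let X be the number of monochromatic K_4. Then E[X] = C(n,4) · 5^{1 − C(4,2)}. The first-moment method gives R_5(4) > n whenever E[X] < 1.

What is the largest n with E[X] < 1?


We need C(n, 4) · 5^{1 − 6} < 1, i.e. C(n, 4) < 5^{6 − 1} = 3125.
Check values of n near the boundary:
  n = 17: C(17, 4) = 2380; 2380 < 3125? YES
  n = 18: C(18, 4) = 3060; 3060 < 3125? YES
  n = 19: C(19, 4) = 3876; 3876 < 3125? NO
  n = 20: C(20, 4) = 4845; 4845 < 3125? NO
The largest n with C(n, 4) < 3125 is n = 18 (where E[X] = 612/625 ≈ 0.979). Hence R_5(4) > 18, i.e. R_5(4) ≥ 19.

Largest n = 18; hence R_5(4) > 18.


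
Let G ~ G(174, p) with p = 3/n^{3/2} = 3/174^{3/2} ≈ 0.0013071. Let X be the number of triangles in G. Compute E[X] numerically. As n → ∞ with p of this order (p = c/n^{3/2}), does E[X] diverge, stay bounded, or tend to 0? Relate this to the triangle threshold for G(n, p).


Number of potential triangles: C(174, 3) = 862924.
Each occurs with probability p³ ≈ (0.0013071)³ ≈ 2.2330176e-09.
By linearity: E[X] = C(174, 3)·p³ ≈ 862924 · 2.2330176e-09 ≈ 0.00193.
Since α = 3/2 > 1, p = c/n^{3/2} = o(1/n) is below the triangle threshold p ~ 1/n. Asymptotically E[X] ~ (c³/6)·n^{3(1−α)} = (3³/6)·n^{-1.5} → 0, so by Markov's inequality G has no triangles w.h.p.

E[X] ≈ 0.00193; in regime p = Θ(1/n^{3/2}) E[X] tends to 0 (below the triangle threshold p ~ 1/n).


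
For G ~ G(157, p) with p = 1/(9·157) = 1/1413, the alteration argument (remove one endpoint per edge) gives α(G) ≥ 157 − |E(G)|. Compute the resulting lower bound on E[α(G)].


E[|E(G)|] = C(157, 2)·p = 12246 · (1/1413) = 26/3.
E[α(G)] ≥ n − E[|E(G)|] = 157 − 26/3 = 445/3.
Numerically: ≈ 148.3333.
(This is only a lower bound; the true E[α(G)] may be larger.)

E[α(G)] ≥ 445/3 ≈ 148.3333.


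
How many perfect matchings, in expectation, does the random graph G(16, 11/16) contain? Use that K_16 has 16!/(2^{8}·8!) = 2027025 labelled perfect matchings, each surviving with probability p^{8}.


K_16 has 16!/(2^{8}·8!) = 2027025 labelled perfect matchings.
For each such perfect matching H, let X_H = 1 if all 8 edges of H are present in G. Then P[X_H = 1] = p^{8} = (11/16)^{8} = 214358881/4294967296.
By linearity of expectation: E[X] = Σ_H E[X_H] = 2027025 · p^{8} = 2027025 · 214358881/4294967296 = 434510810759025/4294967296.
Numerically: E[X] ≈ 1.01e+05.

E[X] = 2027025 · (11/16)^{8} = 434510810759025/4294967296 ≈ 1.01e+05.


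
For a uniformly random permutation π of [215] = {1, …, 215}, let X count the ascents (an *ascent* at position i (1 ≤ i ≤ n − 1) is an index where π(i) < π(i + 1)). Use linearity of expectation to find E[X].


Write X = Σ X_I over i = 1, …, 214, with X_I the indicator of one ascent.
There are 214 indicators.
For each fixed i, the pair (π(i), π(i+1)) is a uniformly random ordered pair of distinct values from {1, …, 215}; by symmetry P[π(i) < π(i+1)] = 1/2.
By linearity: E[X] = 214 · (1/2) = (215 − 1) · (1/2) = 107 ≈ 107.000.

E[X] = 107 = 107.000.


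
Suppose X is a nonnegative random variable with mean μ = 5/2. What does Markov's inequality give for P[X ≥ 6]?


μ = E[X] = 5/2, a = 6.
Markov: P[X ≥ 6] ≤ μ/a = (5/2)/6 = 5/12.
Numerically: ≈ 0.41667.
(Since a = 6 > μ = 2.50000, the bound 5/12 is < 1 and informative.)

P[X ≥ 6] ≤ 5/12 ≈ 0.41667.


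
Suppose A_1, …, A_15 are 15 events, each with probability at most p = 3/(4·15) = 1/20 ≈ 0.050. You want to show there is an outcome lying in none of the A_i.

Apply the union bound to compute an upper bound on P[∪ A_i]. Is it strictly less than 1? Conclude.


Union bound: P[∪_{i=1}^{15} A_i] ≤ Σ_i P[A_i] ≤ 15·p = 15·(1/20) = 3/4.
Numerically: 3/4 ≈ 0.750.
Is 3/4 < 1? YES.
Since P[∪ A_i] ≤ 3/4 < 1, the complement has P[∩ A_i^c] ≥ 1 − 3/4 = 1/4 > 0, so some outcome avoids every A_i.

15·p = 3/4 ≈ 0.750; existence CERTIFIED by the union bound.


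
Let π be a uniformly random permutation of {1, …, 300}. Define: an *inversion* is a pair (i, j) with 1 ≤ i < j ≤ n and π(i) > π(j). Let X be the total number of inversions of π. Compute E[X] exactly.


Write X = Σ X_I over the C(300, 2) = 44850 pairs i < j, with X_I the indicator of one inversion.
There are 44850 indicators.
For each fixed pair i < j, the values π(i) and π(j) are two distinct elements of {1, …, 300} in uniformly random order; by symmetry P[π(i) > π(j)] = 1/2.
By linearity: E[X] = 44850 · (1/2) = C(300, 2) · (1/2) = 44850/2 = 22425 ≈ 22425.000000.

E[X] = 22425 = 22425.000000.


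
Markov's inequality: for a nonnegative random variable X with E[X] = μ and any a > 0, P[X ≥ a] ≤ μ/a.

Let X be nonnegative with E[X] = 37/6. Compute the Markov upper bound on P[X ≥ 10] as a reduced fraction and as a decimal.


μ = E[X] = 37/6, a = 10.
Markov: P[X ≥ 10] ≤ μ/a = (37/6)/10 = 37/60.
Numerically: ≈ 0.616667.
(Since a = 10 > μ = 6.166667, the bound 37/60 is < 1 and informative.)

P[X ≥ 10] ≤ 37/60 ≈ 0.616667.


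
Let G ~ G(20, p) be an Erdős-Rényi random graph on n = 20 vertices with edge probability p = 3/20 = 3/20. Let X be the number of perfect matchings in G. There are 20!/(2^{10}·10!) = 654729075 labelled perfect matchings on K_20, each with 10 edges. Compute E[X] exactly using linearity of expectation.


K_20 has 20!/(2^{10}·10!) = 654729075 labelled perfect matchings.
For each such perfect matching H, let X_H = 1 if all 10 edges of H are present in G. Then P[X_H = 1] = p^{10} = (3/20)^{10} = 59049/10240000000000.
By linearity of expectation: E[X] = Σ_H E[X_H] = 654729075 · p^{10} = 654729075 · 59049/10240000000000 = 1546443885987/409600000000.
Numerically: E[X] ≈ 3.78.

E[X] = 654729075 · (3/20)^{10} = 1546443885987/409600000000 ≈ 3.78.


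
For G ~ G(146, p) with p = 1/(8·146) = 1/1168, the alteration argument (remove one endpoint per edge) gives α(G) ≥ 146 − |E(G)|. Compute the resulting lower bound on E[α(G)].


E[|E(G)|] = C(146, 2)·p = 10585 · (1/1168) = 145/16.
E[α(G)] ≥ n − E[|E(G)|] = 146 − 145/16 = 2191/16.
Numerically: ≈ 136.938.
(This is only a lower bound; the true E[α(G)] may be larger.)

E[α(G)] ≥ 2191/16 ≈ 136.938.


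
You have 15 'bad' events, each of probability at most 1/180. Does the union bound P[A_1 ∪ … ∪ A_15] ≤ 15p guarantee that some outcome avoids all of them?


Union bound: P[∪_{i=1}^{15} A_i] ≤ Σ_i P[A_i] ≤ 15·p = 15·(1/180) = 1/12.
Numerically: 1/12 ≈ 0.0833.
Is 1/12 < 1? YES.
Since P[∪ A_i] ≤ 1/12 < 1, the complement has P[∩ A_i^c] ≥ 1 − 1/12 = 11/12 > 0, so some outcome avoids every A_i.

15·p = 1/12 ≈ 0.0833; existence CERTIFIED by the union bound.


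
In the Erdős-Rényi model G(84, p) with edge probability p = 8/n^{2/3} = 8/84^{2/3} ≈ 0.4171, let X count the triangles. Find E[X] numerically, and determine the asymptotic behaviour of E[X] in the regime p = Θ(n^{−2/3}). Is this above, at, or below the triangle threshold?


Number of potential triangles: C(84, 3) = 95284.
Each occurs with probability p³ ≈ (0.4171)³ ≈ 7.2562358e-02.
By linearity: E[X] = C(84, 3)·p³ ≈ 95284 · 7.2562358e-02 ≈ 6914.03175.
Since α = 2/3 < 1, p = c/n^{2/3} ≫ 1/n is above the triangle threshold p ~ 1/n. Asymptotically E[X] ~ (c³/6)·n^{3(1−α)} = (8³/6)·n^{1} → ∞; triangles are abundant w.h.p.

E[X] ≈ 6914.03175; in regime p = Θ(1/n^{2/3}) E[X] diverges (above the triangle threshold p ~ 1/n).


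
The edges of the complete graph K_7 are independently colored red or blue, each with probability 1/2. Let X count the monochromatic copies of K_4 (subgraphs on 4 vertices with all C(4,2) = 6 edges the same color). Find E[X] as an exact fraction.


Let X = Σ_S X_S over the C(7, 4) = 35 subsets S of size 4, where X_S = 1 if the K_4 on S is monochromatic.
For a fixed S, the K_4 on S has C(4, 2) = 6 edges. P[all 6 edges red] = (1/2)^6, and likewise for blue, so P[monochromatic] = 2·(1/2)^6 = 2^{1 − 6} = 1/32.
By linearity: E[X] = C(7, 4) · 2^{1 − 6} = 35 · 1/32 = 35/32.
Numerically: E[X] ≈ 1.094.

E[X] = C(7,4)·2^(1−C(4,2)) = 35/32 ≈ 1.094.


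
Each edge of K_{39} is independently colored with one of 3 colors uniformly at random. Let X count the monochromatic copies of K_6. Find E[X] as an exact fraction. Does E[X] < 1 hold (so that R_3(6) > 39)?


E[X] = C(39, 6) · 3^{1 − 15} = 3262623 · 3^{−14} = 3262623/4782969.
As a reduced fraction: E[X] = 1087541/1594323 ≈ 0.6821.
Is E[X] < 1? YES.
Since E[X] < 1, there exists a 3-coloring of K_{39} with no monochromatic K_6; hence R_3(6) > 39.

E[X] = 1087541/1594323 ≈ 0.6821; E[X] < 1, so R_3(6) > 39.


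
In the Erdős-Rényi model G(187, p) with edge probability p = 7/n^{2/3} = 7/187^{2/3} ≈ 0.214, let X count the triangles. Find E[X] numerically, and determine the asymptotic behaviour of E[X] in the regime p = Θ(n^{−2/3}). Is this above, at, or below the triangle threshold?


Number of potential triangles: C(187, 3) = 1072445.
Each occurs with probability p³ ≈ (0.214)³ ≈ 9.80869e-03.
By linearity: E[X] = C(187, 3)·p³ ≈ 1072445 · 9.80869e-03 ≈ 10519.278.
Since α = 2/3 < 1, p = c/n^{2/3} ≫ 1/n is above the triangle threshold p ~ 1/n. Asymptotically E[X] ~ (c³/6)·n^{3(1−α)} = (7³/6)·n^{1} → ∞; triangles are abundant w.h.p.

E[X] ≈ 10519.278; in regime p = Θ(1/n^{2/3}) E[X] diverges (above the triangle threshold p ~ 1/n).


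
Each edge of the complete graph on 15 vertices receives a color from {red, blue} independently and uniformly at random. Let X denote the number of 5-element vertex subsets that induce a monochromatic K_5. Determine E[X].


Let X = Σ_S X_S over the C(15, 5) = 3003 subsets S of size 5, where X_S = 1 if the K_5 on S is monochromatic.
For a fixed S, the K_5 on S has C(5, 2) = 10 edges. P[all 10 edges red] = (1/2)^10, and likewise for blue, so P[monochromatic] = 2·(1/2)^10 = 2^{1 − 10} = 1/512.
By linearity of expectation: E[X] = C(15, 5) · 2^{1 − 10} = 3003 · 1/512 = 3003/512.
Numerically: E[X] ≈ 5.8652.

E[X] = C(15,5)·2^(1−C(5,2)) = 3003/512 ≈ 5.8652.


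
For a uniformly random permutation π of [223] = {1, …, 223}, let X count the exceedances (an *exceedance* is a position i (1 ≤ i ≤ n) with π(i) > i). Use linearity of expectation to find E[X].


Write X = Σ_{i=1}^{223} X_i, where X_i = 1_{π(i) > i}.
For each fixed i, π(i) is uniform over {1, …, 223} (marginal of a uniform permutation), so P[π(i) > i] = (n − i)/n. Summing: Σ_{i=1}^{223} (n − i)/n = (0 + 1 + … + 222)/223 = 223(223 − 1)/(2·223) = (223 − 1)/2.
Hence E[X] = Σ_{i=1}^{223} (223 − i)/223 = 111 ≈ 111.000000.

E[X] = 111 = 111.000000.


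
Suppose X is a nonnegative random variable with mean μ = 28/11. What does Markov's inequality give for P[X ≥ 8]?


μ = E[X] = 28/11, a = 8.
Markov: P[X ≥ 8] ≤ μ/a = (28/11)/8 = 7/22.
Numerically: ≈ 0.31818.
(Since a = 8 > μ = 2.54545, the bound 7/22 is < 1 and informative.)

P[X ≥ 8] ≤ 7/22 ≈ 0.31818.


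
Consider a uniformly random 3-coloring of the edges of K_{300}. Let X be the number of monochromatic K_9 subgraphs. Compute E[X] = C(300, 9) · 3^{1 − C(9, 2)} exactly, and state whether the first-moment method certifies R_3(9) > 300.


E[X] = C(300, 9) · 3^{1 − 36} = 48052241692154700 · 3^{−35} = 48052241692154700/50031545098999707.
As a reduced fraction: E[X] = 16017413897384900/16677181699666569 ≈ 0.960439.
Is E[X] < 1? YES.
Since E[X] < 1, there exists a 3-coloring of K_{300} with no monochromatic K_9; hence R_3(9) > 300.

E[X] = 16017413897384900/16677181699666569 ≈ 0.960439; E[X] < 1, so R_3(9) > 300.
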